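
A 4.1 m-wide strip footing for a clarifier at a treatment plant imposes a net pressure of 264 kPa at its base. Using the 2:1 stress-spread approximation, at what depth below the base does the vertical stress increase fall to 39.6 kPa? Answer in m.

z ≈ 23.2 m

2:1 spreading — at depth z the loaded area has grown by z in each plan dimension:
qB/(B+z) = Δσ_z ⇒ z = qB/Δσ_z − B = 264×4.1/39.6 − 4.1 = 23.23 m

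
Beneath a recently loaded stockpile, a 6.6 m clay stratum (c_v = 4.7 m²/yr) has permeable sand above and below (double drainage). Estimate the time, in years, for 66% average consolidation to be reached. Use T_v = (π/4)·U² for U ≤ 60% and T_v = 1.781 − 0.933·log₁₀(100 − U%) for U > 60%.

t ≈ 0.816 years

Drainage path length: H_d = H/2 = 3.3 m (double drainage).
U > 60%: T_v = 1.781 − 0.933·log₁₀(100 − 66) = 0.35213.
t = T_v·H_d²/c_v = 0.35213×3.3²/4.7 = 0.8159 years.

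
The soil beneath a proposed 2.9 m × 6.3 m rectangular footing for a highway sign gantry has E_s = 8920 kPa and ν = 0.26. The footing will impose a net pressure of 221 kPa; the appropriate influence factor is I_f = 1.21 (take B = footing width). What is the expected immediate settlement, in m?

Immediate (elastic) settlement: S_e = q·B·(1−ν²)/E_s · I_f.
S_e = 221 × 2.9 × (1 − 0.26²) / 8920 × 1.21
    = 221 × 2.9 × 0.9324 / 8920 × 1.21
    = 0.08106 m

S_e ≈ 0.0811 m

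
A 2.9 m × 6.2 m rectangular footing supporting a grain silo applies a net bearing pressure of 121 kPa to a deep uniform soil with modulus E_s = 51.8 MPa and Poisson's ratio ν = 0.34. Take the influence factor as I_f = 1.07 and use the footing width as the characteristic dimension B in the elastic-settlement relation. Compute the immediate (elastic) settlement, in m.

Immediate (elastic) settlement: S_e = q·B·(1−ν²)/E_s · I_f.
E_s = 51.8 MPa = 51800 kPa.
S_e = 121 × 2.9 × (1 − 0.34²) / 51800 × 1.07
    = 121 × 2.9 × 0.8844 / 51800 × 1.07
    = 0.00641 m

S_e ≈ 0.00641 m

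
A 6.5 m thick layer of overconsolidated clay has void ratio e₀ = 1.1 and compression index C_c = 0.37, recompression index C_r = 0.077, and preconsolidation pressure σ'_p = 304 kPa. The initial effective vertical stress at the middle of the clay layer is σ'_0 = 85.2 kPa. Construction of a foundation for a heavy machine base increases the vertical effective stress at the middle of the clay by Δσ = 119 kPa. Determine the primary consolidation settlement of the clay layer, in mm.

Final effective stress: σ'_f = 85.2 + 119 = 204.2 kPa.
σ'_f = 204.2 ≤ σ'_p = 304 kPa, so the clay remains overconsolidated and only the recompression index applies:
S_c = C_r·H/(1+e₀)·log₁₀(σ'_f/σ'_0) = 0.077×6.5/2.1×log₁₀(204.2/85.2)
    = 0.23833 × 0.37962 = 0.09047 m

S_c ≈ 90.5 mm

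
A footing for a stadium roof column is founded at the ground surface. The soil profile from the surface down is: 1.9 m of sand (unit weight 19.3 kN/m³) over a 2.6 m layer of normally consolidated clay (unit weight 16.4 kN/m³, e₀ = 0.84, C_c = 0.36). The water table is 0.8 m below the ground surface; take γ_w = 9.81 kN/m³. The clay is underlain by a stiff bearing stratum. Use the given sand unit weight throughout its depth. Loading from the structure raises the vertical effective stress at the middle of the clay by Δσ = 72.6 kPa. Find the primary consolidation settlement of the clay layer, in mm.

S_c ≈ 251 mm

Mid-depth of clay below the ground surface: z = 1.9 + 2.6/2 = 3.2 m.
Total vertical stress at mid-clay: σ_v = 19.3×1.9 + 16.4×1.3 = 57.99 kPa.
Pore pressure: u = 9.81×(3.2 − 0.8) = 23.544 kPa.
Initial effective stress: σ'_0 = σ_v − u = 57.99 − 23.544 = 34.446 kPa.
Final effective stress: σ'_f = σ'_0 + Δσ = 34.446 + 72.6 = 107.05 kPa.
Normally consolidated clay, so the full stress increment lies on the virgin compression line:
S_c = C_c·H/(1+e₀)·log₁₀(σ'_f/σ'_0) = 0.36×2.6/(1+0.84)×log₁₀(107.05/34.446)
    = 0.5087 × 0.49245 = 0.2505 m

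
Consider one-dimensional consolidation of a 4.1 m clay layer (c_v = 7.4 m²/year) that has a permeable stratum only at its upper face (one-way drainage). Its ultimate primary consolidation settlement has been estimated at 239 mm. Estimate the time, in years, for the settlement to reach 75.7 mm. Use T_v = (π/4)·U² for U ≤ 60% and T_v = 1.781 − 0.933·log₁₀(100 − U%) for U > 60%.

t ≈ 0.179 years

Drainage path length: H_d = H = 4.1 m (single drainage).
U = S(t)/S_ult = 75.7/239 = 0.3167.
U ≤ 60%: T_v = (π/4)·U² = (π/4)×0.31674² = 0.078793.
t = T_v·H_d²/c_v = 0.078793×4.1²/7.4 = 0.179 years.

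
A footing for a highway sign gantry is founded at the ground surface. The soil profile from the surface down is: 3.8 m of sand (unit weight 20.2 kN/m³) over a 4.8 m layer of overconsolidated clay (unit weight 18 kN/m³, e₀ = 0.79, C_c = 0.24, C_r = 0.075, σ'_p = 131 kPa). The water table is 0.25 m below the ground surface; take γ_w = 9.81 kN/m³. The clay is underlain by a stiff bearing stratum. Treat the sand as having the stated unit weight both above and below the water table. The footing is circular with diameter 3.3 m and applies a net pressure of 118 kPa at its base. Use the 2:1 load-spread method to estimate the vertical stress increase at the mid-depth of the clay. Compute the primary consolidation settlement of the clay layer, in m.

S_c ≈ 0.0182 m

Mid-depth of clay below the ground surface: z = 3.8 + 4.8/2 = 6.2 m.
Total vertical stress at mid-clay: σ_v = 20.2×3.8 + 18×2.4 = 119.96 kPa.
Pore pressure: u = 9.81×(6.2 − 0.25) = 58.37 kPa.
Initial effective stress: σ'_0 = σ_v − u = 119.96 − 58.37 = 61.59 kPa.
Stress increase at mid-clay by the 2:1 spreading method:
Δσ ≈ qD²/(D+z)² = 118×3.3²/(3.3+6.2)² = 14.238 kPa
Final effective stress: σ'_f = 61.59 + 14.238 = 75.828 kPa.
σ'_f = 75.828 ≤ σ'_p = 131 kPa, so the clay remains overconsolidated and only the recompression index applies:
S_c = C_r·H/(1+e₀)·log₁₀(σ'_f/σ'_0) = 0.075×4.8/1.79×log₁₀(75.828/61.59)
    = 0.20112 × 0.090319 = 0.01816 m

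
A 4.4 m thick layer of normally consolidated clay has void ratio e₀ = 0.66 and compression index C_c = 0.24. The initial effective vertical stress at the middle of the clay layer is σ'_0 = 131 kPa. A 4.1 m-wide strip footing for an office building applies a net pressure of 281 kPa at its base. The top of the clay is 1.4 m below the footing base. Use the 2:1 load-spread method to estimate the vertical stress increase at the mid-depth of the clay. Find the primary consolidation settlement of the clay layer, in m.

Mid-depth of clay below the footing base: z = 1.4 + 4.4/2 = 3.6 m.
Stress increase at mid-clay by the 2:1 spreading method:
Δσ = qB/(B+z) = 281×4.1/(4.1+3.6) = 149.62 kPa
Final effective stress: σ'_f = σ'_0 + Δσ = 131 + 149.62 = 280.62 kPa.
Normally consolidated clay, so the full stress increment lies on the virgin compression line:
S_c = C_c·H/(1+e₀)·log₁₀(σ'_f/σ'_0) = 0.24×4.4/(1+0.66)×log₁₀(280.62/131)
    = 0.63614 × 0.33085 = 0.2105 m

S_c ≈ 0.21 m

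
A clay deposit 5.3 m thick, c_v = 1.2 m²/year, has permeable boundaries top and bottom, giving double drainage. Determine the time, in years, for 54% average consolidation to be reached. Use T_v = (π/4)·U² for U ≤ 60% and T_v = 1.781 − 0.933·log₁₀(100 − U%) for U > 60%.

t ≈ 1.34 years

Drainage path length: H_d = H/2 = 2.65 m (double drainage).
U ≤ 60%: T_v = (π/4)·U² = (π/4)×0.54² = 0.22902.
t = T_v·H_d²/c_v = 0.22902×2.65²/1.2 = 1.34 years.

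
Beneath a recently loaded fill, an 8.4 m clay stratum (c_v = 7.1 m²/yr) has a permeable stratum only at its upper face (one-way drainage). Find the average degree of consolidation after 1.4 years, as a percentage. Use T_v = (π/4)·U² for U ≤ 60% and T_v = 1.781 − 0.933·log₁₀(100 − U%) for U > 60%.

U ≈ 42.4 %

Drainage path length: H_d = H = 8.4 m (single drainage).
T_v = c_v·t/H_d² = 7.1×1.4/8.4² = 0.14087.
T_v = 0.14087 corresponds to the U ≤ 60% branch:
U = √(4T_v/π) = 0.4235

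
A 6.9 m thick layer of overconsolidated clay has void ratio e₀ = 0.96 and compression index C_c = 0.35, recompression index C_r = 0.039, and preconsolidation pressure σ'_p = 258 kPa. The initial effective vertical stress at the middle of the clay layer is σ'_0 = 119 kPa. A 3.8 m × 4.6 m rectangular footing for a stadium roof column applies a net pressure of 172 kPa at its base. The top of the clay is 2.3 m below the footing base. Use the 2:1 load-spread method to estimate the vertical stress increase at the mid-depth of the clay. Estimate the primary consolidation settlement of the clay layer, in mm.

Mid-depth of clay below the footing base: z = 2.3 + 6.9/2 = 5.75 m.
Stress increase at mid-clay by the 2:1 spreading method:
Δσ = qBL/((B+z)(L+z)) = 172×3.8×4.6/((3.8+5.75)(4.6+5.75)) = 30.418 kPa
Final effective stress: σ'_f = 119 + 30.418 = 149.42 kPa.
σ'_f = 149.42 ≤ σ'_p = 258 kPa, so the clay remains overconsolidated and only the recompression index applies:
S_c = C_r·H/(1+e₀)·log₁₀(σ'_f/σ'_0) = 0.039×6.9/1.96×log₁₀(149.42/119)
    = 0.1373 × 0.098862 = 0.01357 m

S_c ≈ 13.6 mm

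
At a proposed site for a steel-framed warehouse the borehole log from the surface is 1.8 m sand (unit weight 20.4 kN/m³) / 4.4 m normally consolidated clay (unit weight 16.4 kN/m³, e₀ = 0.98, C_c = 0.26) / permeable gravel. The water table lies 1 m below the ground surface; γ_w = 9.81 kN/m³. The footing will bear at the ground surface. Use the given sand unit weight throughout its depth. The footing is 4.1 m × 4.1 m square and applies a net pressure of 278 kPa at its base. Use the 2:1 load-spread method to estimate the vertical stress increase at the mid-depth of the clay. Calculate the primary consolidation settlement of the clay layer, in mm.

Mid-depth of clay below the ground surface: z = 1.8 + 4.4/2 = 4 m.
Total vertical stress at mid-clay: σ_v = 20.4×1.8 + 16.4×2.2 = 72.8 kPa.
Pore pressure: u = 9.81×(4 − 1) = 29.43 kPa.
Initial effective stress: σ'_0 = σ_v − u = 72.8 − 29.43 = 43.37 kPa.
Stress increase at mid-clay by the 2:1 spreading method:
Δσ = qBL/((B+z)(L+z)) = 278×4.1×4.1/((4.1+4)(4.1+4)) = 71.227 kPa
Final effective stress: σ'_f = σ'_0 + Δσ = 43.37 + 71.227 = 114.6 kPa.
Normally consolidated clay, so the full stress increment lies on the virgin compression line:
S_c = C_c·H/(1+e₀)·log₁₀(σ'_f/σ'_0) = 0.26×4.4/(1+0.98)×log₁₀(114.6/43.37)
    = 0.57778 × 0.422 = 0.2438 m

S_c ≈ 244 mm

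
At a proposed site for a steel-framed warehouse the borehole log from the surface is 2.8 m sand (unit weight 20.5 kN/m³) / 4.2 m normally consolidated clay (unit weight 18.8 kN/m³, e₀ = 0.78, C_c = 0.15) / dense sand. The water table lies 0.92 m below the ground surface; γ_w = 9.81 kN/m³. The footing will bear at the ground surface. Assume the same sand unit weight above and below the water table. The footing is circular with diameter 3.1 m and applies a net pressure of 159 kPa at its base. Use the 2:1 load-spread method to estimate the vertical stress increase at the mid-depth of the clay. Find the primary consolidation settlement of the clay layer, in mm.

Mid-depth of clay below the ground surface: z = 2.8 + 4.2/2 = 4.9 m.
Total vertical stress at mid-clay: σ_v = 20.5×2.8 + 18.8×2.1 = 96.88 kPa.
Pore pressure: u = 9.81×(4.9 − 0.92) = 39.044 kPa.
Initial effective stress: σ'_0 = σ_v − u = 96.88 − 39.044 = 57.836 kPa.
Stress increase at mid-clay by the 2:1 spreading method:
Δσ ≈ qD²/(D+z)² = 159×3.1²/(3.1+4.9)² = 23.875 kPa
Final effective stress: σ'_f = σ'_0 + Δσ = 57.836 + 23.875 = 81.711 kPa.
Normally consolidated clay, so the full stress increment lies on the virgin compression line:
S_c = C_c·H/(1+e₀)·log₁₀(σ'_f/σ'_0) = 0.15×4.2/(1+0.78)×log₁₀(81.711/57.836)
    = 0.35393 × 0.15008 = 0.05312 m

S_c ≈ 53.1 mm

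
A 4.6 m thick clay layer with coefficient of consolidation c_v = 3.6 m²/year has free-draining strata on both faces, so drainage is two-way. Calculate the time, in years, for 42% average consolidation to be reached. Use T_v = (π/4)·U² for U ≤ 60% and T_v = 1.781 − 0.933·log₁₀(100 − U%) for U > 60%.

t ≈ 0.204 years

Drainage path length: H_d = H/2 = 2.3 m (double drainage).
U ≤ 60%: T_v = (π/4)·U² = (π/4)×0.42² = 0.13854.
t = T_v·H_d²/c_v = 0.13854×2.3²/3.6 = 0.2036 years.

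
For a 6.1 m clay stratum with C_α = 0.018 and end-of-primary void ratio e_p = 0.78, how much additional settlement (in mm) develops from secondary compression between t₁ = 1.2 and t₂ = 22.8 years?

Secondary compression: S_s = C_α·H/(1+e_p)·log₁₀(t₂/t₁)
S_s = 0.018×6.1/(1+0.78)×log₁₀(22.8/1.2)
    = 0.06169 × 1.279 = 0.07888 m

S_s ≈ 78.9 mm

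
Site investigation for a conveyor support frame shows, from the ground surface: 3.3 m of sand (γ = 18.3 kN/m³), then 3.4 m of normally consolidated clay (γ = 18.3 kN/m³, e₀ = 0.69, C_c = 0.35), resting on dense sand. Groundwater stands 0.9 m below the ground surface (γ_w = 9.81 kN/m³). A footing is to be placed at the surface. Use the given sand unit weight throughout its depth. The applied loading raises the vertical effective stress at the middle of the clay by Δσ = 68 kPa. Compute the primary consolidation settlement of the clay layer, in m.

S_c ≈ 0.258 m

Mid-depth of clay below the ground surface: z = 3.3 + 3.4/2 = 5 m.
Total vertical stress at mid-clay: σ_v = 18.3×3.3 + 18.3×1.7 = 91.5 kPa.
Pore pressure: u = 9.81×(5 − 0.9) = 40.221 kPa.
Initial effective stress: σ'_0 = σ_v − u = 91.5 − 40.221 = 51.279 kPa.
Final effective stress: σ'_f = σ'_0 + Δσ = 51.279 + 68 = 119.28 kPa.
Normally consolidated clay, so the full stress increment lies on the virgin compression line:
S_c = C_c·H/(1+e₀)·log₁₀(σ'_f/σ'_0) = 0.35×3.4/(1+0.69)×log₁₀(119.28/51.279)
    = 0.70414 × 0.36663 = 0.2582 m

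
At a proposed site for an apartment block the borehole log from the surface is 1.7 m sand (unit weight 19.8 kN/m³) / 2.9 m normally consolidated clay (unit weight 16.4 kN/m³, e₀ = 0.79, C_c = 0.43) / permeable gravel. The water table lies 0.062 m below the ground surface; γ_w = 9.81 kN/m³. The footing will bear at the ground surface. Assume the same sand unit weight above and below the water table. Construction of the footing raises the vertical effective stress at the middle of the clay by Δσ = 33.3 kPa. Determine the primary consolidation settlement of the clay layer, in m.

S_c ≈ 0.242 m

Mid-depth of clay below the ground surface: z = 1.7 + 2.9/2 = 3.15 m.
Total vertical stress at mid-clay: σ_v = 19.8×1.7 + 16.4×1.45 = 57.44 kPa.
Pore pressure: u = 9.81×(3.15 − 0.062) = 30.293 kPa.
Initial effective stress: σ'_0 = σ_v − u = 57.44 − 30.293 = 27.147 kPa.
Final effective stress: σ'_f = σ'_0 + Δσ = 27.147 + 33.3 = 60.447 kPa.
Normally consolidated clay, so the full stress increment lies on the virgin compression line:
S_c = C_c·H/(1+e₀)·log₁₀(σ'_f/σ'_0) = 0.43×2.9/(1+0.79)×log₁₀(60.447/27.147)
    = 0.69665 × 0.34765 = 0.2422 m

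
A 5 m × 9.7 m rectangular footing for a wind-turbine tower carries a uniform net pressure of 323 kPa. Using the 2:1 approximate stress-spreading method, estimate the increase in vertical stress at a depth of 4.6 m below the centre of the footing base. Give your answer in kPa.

Δσ_z ≈ 114 kPa

By the 2:1 method the load spreads at 1 horizontal : 2 vertical, so at depth z the loaded area has grown by z in each plan dimension:
Δσ = qBL/((B+z)(L+z)) = 323×5×9.7/((5+4.6)(9.7+4.6)) = 114.11 kPa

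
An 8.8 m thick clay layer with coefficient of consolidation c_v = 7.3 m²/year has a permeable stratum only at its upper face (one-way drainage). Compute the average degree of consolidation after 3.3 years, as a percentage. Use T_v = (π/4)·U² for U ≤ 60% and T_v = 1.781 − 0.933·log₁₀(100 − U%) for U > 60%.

Drainage path length: H_d = H = 8.8 m (single drainage).
T_v = c_v·t/H_d² = 7.3×3.3/8.8² = 0.31108.
T_v = 0.31108 corresponds to the U > 60% branch:
U = 1 − 10^((1.781 − T_v)/0.933)/100 = 0.6237

U ≈ 62.4 %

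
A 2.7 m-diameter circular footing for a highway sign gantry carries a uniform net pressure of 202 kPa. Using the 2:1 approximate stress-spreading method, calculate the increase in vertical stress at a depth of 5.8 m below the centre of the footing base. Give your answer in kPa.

By the 2:1 method the load spreads at 1 horizontal : 2 vertical, so at depth z the loaded area has grown by z in each plan dimension:
Δσ ≈ qD²/(D+z)² = 202×2.7²/(2.7+5.8)² = 20.382 kPa

Δσ_z ≈ 20.4 kPa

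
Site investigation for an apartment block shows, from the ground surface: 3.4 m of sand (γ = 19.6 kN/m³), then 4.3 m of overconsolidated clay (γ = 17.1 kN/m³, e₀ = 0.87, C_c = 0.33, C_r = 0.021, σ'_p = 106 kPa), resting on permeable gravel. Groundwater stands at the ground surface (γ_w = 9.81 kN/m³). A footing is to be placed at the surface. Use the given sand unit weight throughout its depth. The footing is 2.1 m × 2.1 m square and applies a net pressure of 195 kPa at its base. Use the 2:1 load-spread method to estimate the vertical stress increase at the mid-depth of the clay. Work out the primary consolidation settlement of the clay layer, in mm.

Mid-depth of clay below the ground surface: z = 3.4 + 4.3/2 = 5.55 m.
Total vertical stress at mid-clay: σ_v = 19.6×3.4 + 17.1×2.15 = 103.41 kPa.
Pore pressure: u = 9.81×(5.55 − 0) = 54.446 kPa.
Initial effective stress: σ'_0 = σ_v − u = 103.41 − 54.446 = 48.964 kPa.
Stress increase at mid-clay by the 2:1 spreading method:
Δσ = qBL/((B+z)(L+z)) = 195×2.1×2.1/((2.1+5.55)(2.1+5.55)) = 14.694 kPa
Final effective stress: σ'_f = 48.964 + 14.694 = 63.658 kPa.
σ'_f = 63.658 ≤ σ'_p = 106 kPa, so the clay remains overconsolidated and only the recompression index applies:
S_c = C_r·H/(1+e₀)·log₁₀(σ'_f/σ'_0) = 0.021×4.3/1.87×log₁₀(63.658/48.964)
    = 0.04829 × 0.11398 = 0.005504 m

S_c ≈ 5.5 mm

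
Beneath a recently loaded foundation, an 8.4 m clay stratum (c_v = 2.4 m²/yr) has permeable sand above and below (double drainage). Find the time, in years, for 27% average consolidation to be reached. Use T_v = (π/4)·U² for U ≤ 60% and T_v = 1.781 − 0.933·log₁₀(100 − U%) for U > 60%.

t ≈ 0.421 years

Drainage path length: H_d = H/2 = 4.2 m (double drainage).
U ≤ 60%: T_v = (π/4)·U² = (π/4)×0.27² = 0.057256.
t = T_v·H_d²/c_v = 0.057256×4.2²/2.4 = 0.4208 years.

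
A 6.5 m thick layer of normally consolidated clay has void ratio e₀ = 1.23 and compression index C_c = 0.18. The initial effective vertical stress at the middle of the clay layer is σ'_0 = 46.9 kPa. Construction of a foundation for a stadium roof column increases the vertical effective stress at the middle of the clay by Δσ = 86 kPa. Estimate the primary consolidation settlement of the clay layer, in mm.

S_c ≈ 237 mm

Final effective stress: σ'_f = σ'_0 + Δσ = 46.9 + 86 = 132.9 kPa.
Normally consolidated clay, so the full stress increment lies on the virgin compression line:
S_c = C_c·H/(1+e₀)·log₁₀(σ'_f/σ'_0) = 0.18×6.5/(1+1.23)×log₁₀(132.9/46.9)
    = 0.52466 × 0.45235 = 0.2373 m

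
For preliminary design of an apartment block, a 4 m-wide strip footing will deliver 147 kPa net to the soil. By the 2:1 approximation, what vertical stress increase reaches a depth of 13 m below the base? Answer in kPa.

By the 2:1 method the load spreads at 1 horizontal : 2 vertical, so at depth z the loaded area has grown by z in each plan dimension:
Δσ = qB/(B+z) = 147×4/(4+13) = 34.588 kPa

Δσ_z ≈ 34.6 kPa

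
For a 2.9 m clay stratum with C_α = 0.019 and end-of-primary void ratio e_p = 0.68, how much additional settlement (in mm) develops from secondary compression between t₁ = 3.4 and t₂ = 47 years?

S_s ≈ 37.4 mm

Secondary compression: S_s = C_α·H/(1+e_p)·log₁₀(t₂/t₁)
S_s = 0.019×2.9/(1+0.68)×log₁₀(47/3.4)
    = 0.0328 × 1.141 = 0.03741 m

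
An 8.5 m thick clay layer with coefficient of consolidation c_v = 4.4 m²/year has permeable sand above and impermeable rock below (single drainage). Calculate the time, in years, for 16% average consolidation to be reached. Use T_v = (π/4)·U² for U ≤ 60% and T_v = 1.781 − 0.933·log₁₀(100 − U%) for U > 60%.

Drainage path length: H_d = H = 8.5 m (single drainage).
U ≤ 60%: T_v = (π/4)·U² = (π/4)×0.16² = 0.020106.
t = T_v·H_d²/c_v = 0.020106×8.5²/4.4 = 0.3301 years.

t ≈ 0.33 years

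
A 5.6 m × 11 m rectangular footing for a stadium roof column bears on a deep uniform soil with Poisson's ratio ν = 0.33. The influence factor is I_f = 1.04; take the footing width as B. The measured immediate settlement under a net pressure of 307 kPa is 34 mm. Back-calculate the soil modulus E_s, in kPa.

S_e = q·B·(1−ν²)/E_s · I_f  ⇒  E_s = q·B·(1−ν²)·I_f / S_e.
E_s = 307 × 5.6 × 0.8911 × 1.04 / 0.034 = 46860 kPa

E_s ≈ 46900 kPa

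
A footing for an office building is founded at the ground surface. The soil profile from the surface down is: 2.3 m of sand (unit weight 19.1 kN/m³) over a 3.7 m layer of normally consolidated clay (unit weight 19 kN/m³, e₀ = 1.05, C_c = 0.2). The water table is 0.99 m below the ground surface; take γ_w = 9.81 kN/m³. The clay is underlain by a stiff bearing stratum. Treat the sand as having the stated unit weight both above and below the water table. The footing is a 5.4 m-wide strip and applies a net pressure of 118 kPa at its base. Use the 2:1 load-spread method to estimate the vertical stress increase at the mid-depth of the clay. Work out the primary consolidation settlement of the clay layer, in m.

Mid-depth of clay below the ground surface: z = 2.3 + 3.7/2 = 4.15 m.
Total vertical stress at mid-clay: σ_v = 19.1×2.3 + 19×1.85 = 79.08 kPa.
Pore pressure: u = 9.81×(4.15 − 0.99) = 31 kPa.
Initial effective stress: σ'_0 = σ_v − u = 79.08 − 31 = 48.08 kPa.
Stress increase at mid-clay by the 2:1 spreading method:
Δσ = qB/(B+z) = 118×5.4/(5.4+4.15) = 66.723 kPa
Final effective stress: σ'_f = σ'_0 + Δσ = 48.08 + 66.723 = 114.8 kPa.
Normally consolidated clay, so the full stress increment lies on the virgin compression line:
S_c = C_c·H/(1+e₀)·log₁₀(σ'_f/σ'_0) = 0.2×3.7/(1+1.05)×log₁₀(114.8/48.08)
    = 0.36098 × 0.37798 = 0.1364 m

S_c ≈ 0.136 m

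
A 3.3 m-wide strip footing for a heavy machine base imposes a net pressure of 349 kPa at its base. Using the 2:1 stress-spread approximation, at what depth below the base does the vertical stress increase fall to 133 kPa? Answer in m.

2:1 spreading — at depth z the loaded area has grown by z in each plan dimension:
qB/(B+z) = Δσ_z ⇒ z = qB/Δσ_z − B = 349×3.3/133 − 3.3 = 5.359 m

z ≈ 5.36 m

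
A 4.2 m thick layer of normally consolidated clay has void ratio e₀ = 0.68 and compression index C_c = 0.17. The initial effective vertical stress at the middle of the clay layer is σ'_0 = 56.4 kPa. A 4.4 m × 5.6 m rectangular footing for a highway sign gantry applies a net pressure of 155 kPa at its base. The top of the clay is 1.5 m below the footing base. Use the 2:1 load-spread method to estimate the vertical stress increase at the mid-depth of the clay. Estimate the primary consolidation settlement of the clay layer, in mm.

Mid-depth of clay below the footing base: z = 1.5 + 4.2/2 = 3.6 m.
Stress increase at mid-clay by the 2:1 spreading method:
Δσ = qBL/((B+z)(L+z)) = 155×4.4×5.6/((4.4+3.6)(5.6+3.6)) = 51.891 kPa
Final effective stress: σ'_f = σ'_0 + Δσ = 56.4 + 51.891 = 108.29 kPa.
Normally consolidated clay, so the full stress increment lies on the virgin compression line:
S_c = C_c·H/(1+e₀)·log₁₀(σ'_f/σ'_0) = 0.17×4.2/(1+0.68)×log₁₀(108.29/56.4)
    = 0.425 × 0.28331 = 0.1204 m

S_c ≈ 120 mm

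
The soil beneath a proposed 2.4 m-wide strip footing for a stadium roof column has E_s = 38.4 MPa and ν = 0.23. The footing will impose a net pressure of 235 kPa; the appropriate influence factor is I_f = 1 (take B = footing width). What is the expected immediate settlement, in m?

S_e ≈ 0.0139 m

Immediate (elastic) settlement: S_e = q·B·(1−ν²)/E_s · I_f.
E_s = 38.4 MPa = 38400 kPa.
S_e = 235 × 2.4 × (1 − 0.23²) / 38400 × 1
    = 235 × 2.4 × 0.9471 / 38400 × 1
    = 0.01391 m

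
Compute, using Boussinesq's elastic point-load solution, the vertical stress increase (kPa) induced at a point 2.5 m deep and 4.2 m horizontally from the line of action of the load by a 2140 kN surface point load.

Δσ_z ≈ 5.72 kPa

Boussinesq vertical stress below a point load on an elastic half-space:
Δσ_z = 3P/(2πz²) · [1 + (r/z)²]^(−5/2)
r/z = 4.2/2.5 = 1.68; [1+(r/z)²]^(−5/2) = 0.035007.
Δσ_z = 3×2140/(2π×2.5²) × 0.035007 = 163.48 × 0.035007 = 5.723 kPa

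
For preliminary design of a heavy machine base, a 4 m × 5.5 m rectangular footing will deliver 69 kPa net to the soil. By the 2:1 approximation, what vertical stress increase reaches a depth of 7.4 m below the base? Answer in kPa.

Δσ_z ≈ 10.3 kPa

By the 2:1 method the load spreads at 1 horizontal : 2 vertical, so at depth z the loaded area has grown by z in each plan dimension:
Δσ = qBL/((B+z)(L+z)) = 69×4×5.5/((4+7.4)(5.5+7.4)) = 10.322 kPa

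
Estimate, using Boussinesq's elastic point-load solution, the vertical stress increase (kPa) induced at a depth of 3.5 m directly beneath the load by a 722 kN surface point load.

Boussinesq vertical stress below a point load on an elastic half-space:
Δσ_z = 3P/(2πz²) · [1 + (r/z)²]^(−5/2)
r/z = 0/3.5 = 0; [1+(r/z)²]^(−5/2) = 1.
Δσ_z = 3×722/(2π×3.5²) × 1 = 28.141 × 1 = 28.14 kPa

Δσ_z ≈ 28.1 kPa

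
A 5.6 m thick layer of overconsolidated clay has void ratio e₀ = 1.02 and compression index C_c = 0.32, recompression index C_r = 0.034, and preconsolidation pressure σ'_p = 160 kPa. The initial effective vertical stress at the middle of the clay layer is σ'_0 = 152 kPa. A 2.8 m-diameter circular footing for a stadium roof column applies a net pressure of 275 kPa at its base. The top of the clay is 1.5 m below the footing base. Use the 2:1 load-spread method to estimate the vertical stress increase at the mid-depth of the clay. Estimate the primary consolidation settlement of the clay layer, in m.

Mid-depth of clay below the footing base: z = 1.5 + 5.6/2 = 4.3 m.
Stress increase at mid-clay by the 2:1 spreading method:
Δσ ≈ qD²/(D+z)² = 275×2.8²/(2.8+4.3)² = 42.769 kPa
Final effective stress: σ'_f = 152 + 42.769 = 194.77 kPa.
σ'_f = 194.77 > σ'_p = 160 kPa, so the stress path crosses the preconsolidation pressure — recompression up to σ'_p, then virgin compression beyond:
S_c = H/(1+e₀)·[C_r·log₁₀(σ'_p/σ'_0) + C_c·log₁₀(σ'_f/σ'_p)]
    = 5.6/2.02 × [0.034×log₁₀(160/152) + 0.32×log₁₀(194.77/160)]
    = 2.7723 × [0.0007574 + 0.027329] = 0.07786 m

S_c ≈ 0.0779 m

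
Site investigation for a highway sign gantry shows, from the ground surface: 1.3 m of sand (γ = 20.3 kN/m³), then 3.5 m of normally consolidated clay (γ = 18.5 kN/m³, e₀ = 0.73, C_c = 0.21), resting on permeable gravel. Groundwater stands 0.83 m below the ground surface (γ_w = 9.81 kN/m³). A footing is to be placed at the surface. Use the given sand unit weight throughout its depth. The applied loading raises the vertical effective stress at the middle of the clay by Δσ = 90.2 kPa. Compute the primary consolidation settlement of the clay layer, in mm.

Mid-depth of clay below the ground surface: z = 1.3 + 3.5/2 = 3.05 m.
Total vertical stress at mid-clay: σ_v = 20.3×1.3 + 18.5×1.75 = 58.765 kPa.
Pore pressure: u = 9.81×(3.05 − 0.83) = 21.778 kPa.
Initial effective stress: σ'_0 = σ_v − u = 58.765 − 21.778 = 36.987 kPa.
Final effective stress: σ'_f = σ'_0 + Δσ = 36.987 + 90.2 = 127.19 kPa.
Normally consolidated clay, so the full stress increment lies on the virgin compression line:
S_c = C_c·H/(1+e₀)·log₁₀(σ'_f/σ'_0) = 0.21×3.5/(1+0.73)×log₁₀(127.19/36.987)
    = 0.42486 × 0.5364 = 0.2279 m

S_c ≈ 228 mm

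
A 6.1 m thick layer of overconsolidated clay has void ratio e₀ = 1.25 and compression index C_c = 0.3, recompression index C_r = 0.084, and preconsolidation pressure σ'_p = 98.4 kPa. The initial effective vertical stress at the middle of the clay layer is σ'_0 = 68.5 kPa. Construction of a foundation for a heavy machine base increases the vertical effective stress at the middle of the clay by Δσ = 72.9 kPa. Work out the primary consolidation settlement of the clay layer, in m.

S_c ≈ 0.164 m

Final effective stress: σ'_f = 68.5 + 72.9 = 141.4 kPa.
σ'_f = 141.4 > σ'_p = 98.4 kPa, so the stress path crosses the preconsolidation pressure — recompression up to σ'_p, then virgin compression beyond:
S_c = H/(1+e₀)·[C_r·log₁₀(σ'_p/σ'_0) + C_c·log₁₀(σ'_f/σ'_p)]
    = 6.1/2.25 × [0.084×log₁₀(98.4/68.5) + 0.3×log₁₀(141.4/98.4)]
    = 2.7111 × [0.013214 + 0.047236] = 0.1639 m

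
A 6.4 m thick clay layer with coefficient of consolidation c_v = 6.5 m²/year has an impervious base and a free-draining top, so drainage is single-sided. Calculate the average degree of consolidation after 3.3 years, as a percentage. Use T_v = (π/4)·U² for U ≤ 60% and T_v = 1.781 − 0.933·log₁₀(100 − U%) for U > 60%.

U ≈ 77.7 %

Drainage path length: H_d = H = 6.4 m (single drainage).
T_v = c_v·t/H_d² = 6.5×3.3/6.4² = 0.52368.
T_v = 0.52368 corresponds to the U > 60% branch:
U = 1 − 10^((1.781 − T_v)/0.933)/100 = 0.7774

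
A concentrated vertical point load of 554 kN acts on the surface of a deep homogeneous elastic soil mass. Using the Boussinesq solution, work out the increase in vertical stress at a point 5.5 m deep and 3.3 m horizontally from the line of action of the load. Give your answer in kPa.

Boussinesq vertical stress below a point load on an elastic half-space:
Δσ_z = 3P/(2πz²) · [1 + (r/z)²]^(−5/2)
r/z = 3.3/5.5 = 0.6; [1+(r/z)²]^(−5/2) = 0.46361.
Δσ_z = 3×554/(2π×5.5²) × 0.46361 = 8.7443 × 0.46361 = 4.054 kPa

Δσ_z ≈ 4.05 kPa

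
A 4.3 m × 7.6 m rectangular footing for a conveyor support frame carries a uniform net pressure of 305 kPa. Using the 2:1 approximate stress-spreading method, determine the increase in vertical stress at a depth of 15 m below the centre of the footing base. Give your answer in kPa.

By the 2:1 method the load spreads at 1 horizontal : 2 vertical, so at depth z the loaded area has grown by z in each plan dimension:
Δσ = qBL/((B+z)(L+z)) = 305×4.3×7.6/((4.3+15)(7.6+15)) = 22.852 kPa

Δσ_z ≈ 22.9 kPa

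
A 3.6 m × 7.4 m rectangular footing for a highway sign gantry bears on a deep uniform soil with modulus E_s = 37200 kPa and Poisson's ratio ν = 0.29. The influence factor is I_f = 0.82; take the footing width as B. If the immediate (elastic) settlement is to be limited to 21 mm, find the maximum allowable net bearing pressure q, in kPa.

q ≈ 289 kPa

S_e = q·B·(1−ν²)/E_s · I_f  ⇒  q = S_e·E_s / (B·(1−ν²)·I_f).
q = 0.021 × 37200 / (3.6 × 0.9159 × 0.82) = 288.9 kPa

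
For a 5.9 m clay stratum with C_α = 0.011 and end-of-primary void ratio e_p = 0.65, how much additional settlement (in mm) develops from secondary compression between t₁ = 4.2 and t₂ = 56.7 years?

Secondary compression: S_s = C_α·H/(1+e_p)·log₁₀(t₂/t₁)
S_s = 0.011×5.9/(1+0.65)×log₁₀(56.7/4.2)
    = 0.03933 × 1.13 = 0.04446 m

S_s ≈ 44.5 mm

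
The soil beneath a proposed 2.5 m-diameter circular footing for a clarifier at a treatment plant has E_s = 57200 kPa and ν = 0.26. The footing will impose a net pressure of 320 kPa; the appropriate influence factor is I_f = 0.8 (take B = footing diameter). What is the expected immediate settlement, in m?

S_e ≈ 0.0104 m

Immediate (elastic) settlement: S_e = q·B·(1−ν²)/E_s · I_f.
S_e = 320 × 2.5 × (1 − 0.26²) / 57200 × 0.8
    = 320 × 2.5 × 0.9324 / 57200 × 0.8
    = 0.01043 m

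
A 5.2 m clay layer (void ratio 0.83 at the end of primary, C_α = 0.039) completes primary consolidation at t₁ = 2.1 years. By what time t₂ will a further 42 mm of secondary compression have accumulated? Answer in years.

t₂ ≈ 5.03 years

S_s = C_α·H/(1+e_p)·log₁₀(t₂/t₁) ⇒ log₁₀(t₂/t₁) = S_s·(1+e_p)/(C_α·H).
log₁₀(t₂/t₁) = 0.042 × (1+0.83) / (0.039×5.2) = 0.379
t₂ = t₁ × 10^0.379 = 2.1 × 2.393 = 5.026 years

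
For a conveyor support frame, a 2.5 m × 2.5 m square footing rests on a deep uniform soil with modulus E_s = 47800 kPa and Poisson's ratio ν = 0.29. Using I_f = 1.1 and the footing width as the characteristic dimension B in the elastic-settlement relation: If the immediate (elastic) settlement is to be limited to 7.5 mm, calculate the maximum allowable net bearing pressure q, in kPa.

S_e = q·B·(1−ν²)/E_s · I_f  ⇒  q = S_e·E_s / (B·(1−ν²)·I_f).
q = 0.0075 × 47800 / (2.5 × 0.9159 × 1.1) = 142.3 kPa

q ≈ 142 kPa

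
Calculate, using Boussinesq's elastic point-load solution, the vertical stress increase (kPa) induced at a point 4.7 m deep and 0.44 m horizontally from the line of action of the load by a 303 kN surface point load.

Boussinesq vertical stress below a point load on an elastic half-space:
Δσ_z = 3P/(2πz²) · [1 + (r/z)²]^(−5/2)
r/z = 0.44/4.7 = 0.093617; [1+(r/z)²]^(−5/2) = 0.97842.
Δσ_z = 3×303/(2π×4.7²) × 0.97842 = 6.5492 × 0.97842 = 6.408 kPa

Δσ_z ≈ 6.41 kPa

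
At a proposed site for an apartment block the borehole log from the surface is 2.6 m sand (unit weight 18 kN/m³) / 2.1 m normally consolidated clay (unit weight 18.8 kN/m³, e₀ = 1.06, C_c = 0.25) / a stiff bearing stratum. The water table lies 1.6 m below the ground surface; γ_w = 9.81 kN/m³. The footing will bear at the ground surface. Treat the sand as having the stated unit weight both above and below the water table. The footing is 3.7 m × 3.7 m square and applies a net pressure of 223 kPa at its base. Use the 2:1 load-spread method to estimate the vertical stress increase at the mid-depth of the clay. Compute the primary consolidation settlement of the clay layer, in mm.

Mid-depth of clay below the ground surface: z = 2.6 + 2.1/2 = 3.65 m.
Total vertical stress at mid-clay: σ_v = 18×2.6 + 18.8×1.05 = 66.54 kPa.
Pore pressure: u = 9.81×(3.65 − 1.6) = 20.11 kPa.
Initial effective stress: σ'_0 = σ_v − u = 66.54 − 20.11 = 46.43 kPa.
Stress increase at mid-clay by the 2:1 spreading method:
Δσ = qBL/((B+z)(L+z)) = 223×3.7×3.7/((3.7+3.65)(3.7+3.65)) = 56.511 kPa
Final effective stress: σ'_f = σ'_0 + Δσ = 46.43 + 56.511 = 102.94 kPa.
Normally consolidated clay, so the full stress increment lies on the virgin compression line:
S_c = C_c·H/(1+e₀)·log₁₀(σ'_f/σ'_0) = 0.25×2.1/(1+1.06)×log₁₀(102.94/46.43)
    = 0.25485 × 0.34579 = 0.08812 m

S_c ≈ 88.1 mm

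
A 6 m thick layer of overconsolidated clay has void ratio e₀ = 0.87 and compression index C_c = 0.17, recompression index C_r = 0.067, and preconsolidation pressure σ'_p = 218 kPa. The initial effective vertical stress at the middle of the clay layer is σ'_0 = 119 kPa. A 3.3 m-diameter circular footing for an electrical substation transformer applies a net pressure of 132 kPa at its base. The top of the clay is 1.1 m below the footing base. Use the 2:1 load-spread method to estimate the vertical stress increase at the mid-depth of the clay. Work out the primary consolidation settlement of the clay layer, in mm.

S_c ≈ 18.6 mm

Mid-depth of clay below the footing base: z = 1.1 + 6/2 = 4.1 m.
Stress increase at mid-clay by the 2:1 spreading method:
Δσ ≈ qD²/(D+z)² = 132×3.3²/(3.3+4.1)² = 26.251 kPa
Final effective stress: σ'_f = 119 + 26.251 = 145.25 kPa.
σ'_f = 145.25 ≤ σ'_p = 218 kPa, so the clay remains overconsolidated and only the recompression index applies:
S_c = C_r·H/(1+e₀)·log₁₀(σ'_f/σ'_0) = 0.067×6/1.87×log₁₀(145.25/119)
    = 0.21498 × 0.086569 = 0.01861 m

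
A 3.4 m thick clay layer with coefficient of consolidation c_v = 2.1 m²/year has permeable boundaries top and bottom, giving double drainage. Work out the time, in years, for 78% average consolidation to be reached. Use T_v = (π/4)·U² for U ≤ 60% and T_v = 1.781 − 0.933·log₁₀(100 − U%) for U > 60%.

t ≈ 0.727 years

Drainage path length: H_d = H/2 = 1.7 m (double drainage).
U > 60%: T_v = 1.781 − 0.933·log₁₀(100 − 78) = 0.52852.
t = T_v·H_d²/c_v = 0.52852×1.7²/2.1 = 0.7273 years.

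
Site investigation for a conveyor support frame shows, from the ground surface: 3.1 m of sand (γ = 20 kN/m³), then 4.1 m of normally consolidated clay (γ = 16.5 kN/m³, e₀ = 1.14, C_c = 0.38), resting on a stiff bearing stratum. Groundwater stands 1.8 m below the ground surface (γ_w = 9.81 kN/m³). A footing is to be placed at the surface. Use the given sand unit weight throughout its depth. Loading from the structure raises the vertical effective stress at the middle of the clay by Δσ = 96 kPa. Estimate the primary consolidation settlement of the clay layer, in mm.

Mid-depth of clay below the ground surface: z = 3.1 + 4.1/2 = 5.15 m.
Total vertical stress at mid-clay: σ_v = 20×3.1 + 16.5×2.05 = 95.825 kPa.
Pore pressure: u = 9.81×(5.15 − 1.8) = 32.864 kPa.
Initial effective stress: σ'_0 = σ_v − u = 95.825 − 32.864 = 62.961 kPa.
Final effective stress: σ'_f = σ'_0 + Δσ = 62.961 + 96 = 158.96 kPa.
Normally consolidated clay, so the full stress increment lies on the virgin compression line:
S_c = C_c·H/(1+e₀)·log₁₀(σ'_f/σ'_0) = 0.38×4.1/(1+1.14)×log₁₀(158.96/62.961)
    = 0.72804 × 0.40222 = 0.2928 m

S_c ≈ 293 mm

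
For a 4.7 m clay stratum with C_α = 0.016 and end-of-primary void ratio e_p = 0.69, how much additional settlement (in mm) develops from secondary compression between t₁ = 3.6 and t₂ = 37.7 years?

S_s ≈ 45.4 mm

Secondary compression: S_s = C_α·H/(1+e_p)·log₁₀(t₂/t₁)
S_s = 0.016×4.7/(1+0.69)×log₁₀(37.7/3.6)
    = 0.0445 × 1.02 = 0.04539 m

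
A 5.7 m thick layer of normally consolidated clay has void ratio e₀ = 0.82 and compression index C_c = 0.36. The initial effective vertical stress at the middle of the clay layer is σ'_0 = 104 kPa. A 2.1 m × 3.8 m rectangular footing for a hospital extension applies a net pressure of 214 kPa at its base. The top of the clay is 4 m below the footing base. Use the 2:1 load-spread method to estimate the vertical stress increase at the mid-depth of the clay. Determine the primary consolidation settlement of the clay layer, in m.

Mid-depth of clay below the footing base: z = 4 + 5.7/2 = 6.85 m.
Stress increase at mid-clay by the 2:1 spreading method:
Δσ = qBL/((B+z)(L+z)) = 214×2.1×3.8/((2.1+6.85)(3.8+6.85)) = 17.916 kPa
Final effective stress: σ'_f = σ'_0 + Δσ = 104 + 17.916 = 121.92 kPa.
Normally consolidated clay, so the full stress increment lies on the virgin compression line:
S_c = C_c·H/(1+e₀)·log₁₀(σ'_f/σ'_0) = 0.36×5.7/(1+0.82)×log₁₀(121.92/104)
    = 1.1275 × 0.069042 = 0.07784 m

S_c ≈ 0.0778 m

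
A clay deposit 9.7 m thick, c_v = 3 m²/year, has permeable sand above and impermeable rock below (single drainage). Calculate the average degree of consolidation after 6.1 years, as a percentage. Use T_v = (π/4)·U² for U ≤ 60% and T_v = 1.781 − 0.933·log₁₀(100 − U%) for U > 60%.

U ≈ 49.8 %

Drainage path length: H_d = H = 9.7 m (single drainage).
T_v = c_v·t/H_d² = 3×6.1/9.7² = 0.19449.
T_v = 0.19449 corresponds to the U ≤ 60% branch:
U = √(4T_v/π) = 0.4976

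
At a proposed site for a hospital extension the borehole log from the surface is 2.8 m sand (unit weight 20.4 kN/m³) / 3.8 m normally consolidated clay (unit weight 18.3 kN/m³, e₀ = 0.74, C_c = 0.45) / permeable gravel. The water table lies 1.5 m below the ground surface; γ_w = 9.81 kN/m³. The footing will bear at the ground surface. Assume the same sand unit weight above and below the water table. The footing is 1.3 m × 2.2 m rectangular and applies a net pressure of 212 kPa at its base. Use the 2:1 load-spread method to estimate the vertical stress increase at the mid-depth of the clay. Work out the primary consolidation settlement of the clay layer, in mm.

S_c ≈ 92.5 mm

Mid-depth of clay below the ground surface: z = 2.8 + 3.8/2 = 4.7 m.
Total vertical stress at mid-clay: σ_v = 20.4×2.8 + 18.3×1.9 = 91.89 kPa.
Pore pressure: u = 9.81×(4.7 − 1.5) = 31.392 kPa.
Initial effective stress: σ'_0 = σ_v − u = 91.89 − 31.392 = 60.498 kPa.
Stress increase at mid-clay by the 2:1 spreading method:
Δσ = qBL/((B+z)(L+z)) = 212×1.3×2.2/((1.3+4.7)(2.2+4.7)) = 14.645 kPa
Final effective stress: σ'_f = σ'_0 + Δσ = 60.498 + 14.645 = 75.143 kPa.
Normally consolidated clay, so the full stress increment lies on the virgin compression line:
S_c = C_c·H/(1+e₀)·log₁₀(σ'_f/σ'_0) = 0.45×3.8/(1+0.74)×log₁₀(75.143/60.498)
    = 0.98276 × 0.094148 = 0.09252 m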